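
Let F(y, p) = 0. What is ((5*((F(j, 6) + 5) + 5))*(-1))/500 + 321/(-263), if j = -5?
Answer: -3473/2630 ≈ -1.3205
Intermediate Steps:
((5*((F(j, 6) + 5) + 5))*(-1))/500 + 321/(-263) = ((5*((0 + 5) + 5))*(-1))/500 + 321/(-263) = ((5*(5 + 5))*(-1))*(1/500) + 321*(-1/263) = ((5*10)*(-1))*(1/500) - 321/263 = (50*(-1))*(1/500) - 321/263 = -50*1/500 - 321/263 = -⅒ - 321/263 = -3473/2630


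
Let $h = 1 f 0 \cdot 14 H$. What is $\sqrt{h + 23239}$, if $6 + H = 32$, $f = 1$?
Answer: $\sqrt{23239} \approx 152.44$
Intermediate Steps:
$H = 26$ ($H = -6 + 32 = 26$)
$h = 0$ ($h = 1 \cdot 1 \cdot 0 \cdot 14 \cdot 26 = 1 \cdot 0 \cdot 14 \cdot 26 = 0 \cdot 14 \cdot 26 = 0 \cdot 26 = 0$)
$\sqrt{h + 23239} = \sqrt{0 + 23239} = \sqrt{23239}$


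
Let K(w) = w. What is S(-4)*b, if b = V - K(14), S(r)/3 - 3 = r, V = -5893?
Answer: 17721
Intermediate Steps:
S(r) = 9 + 3*r
b = -5907 (b = -5893 - 1*14 = -5893 - 14 = -5907)
S(-4)*b = (9 + 3*(-4))*(-5907) = (9 - 12)*(-5907) = -3*(-5907) = 17721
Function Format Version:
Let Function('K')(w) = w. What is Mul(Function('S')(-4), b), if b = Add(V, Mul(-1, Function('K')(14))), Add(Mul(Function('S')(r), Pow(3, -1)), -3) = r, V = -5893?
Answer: 17721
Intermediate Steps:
Function('S')(r) = Add(9, Mul(3, r))
b = -5907 (b = Add(-5893, Mul(-1, 14)) = Add(-5893, -14) = -5907)
Mul(Function('S')(-4), b) = Mul(Add(9, Mul(3, -4)), -5907) = Mul(Add(9, -12), -5907) = Mul(-3, -5907) = 17721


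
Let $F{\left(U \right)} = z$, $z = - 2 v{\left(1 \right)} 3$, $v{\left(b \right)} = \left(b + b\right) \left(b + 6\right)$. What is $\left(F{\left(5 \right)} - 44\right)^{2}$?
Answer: $16384$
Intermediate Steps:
$v{\left(b \right)} = 2 b \left(6 + b\right)$
$z = -84$ ($z = - 2 \cdot 2 \cdot 1 \left(6 + 1\right) 3 = - 2 \cdot 2 \cdot 1 \cdot 7 \cdot 3 = \left(-2\right) 14 \cdot 3 = \left(-28\right) 3 = -84$)
$F{\left(U \right)} = -84$
$\left(F{\left(5 \right)} - 44\right)^{2} = \left(-84 - 44\right)^{2} = \left(-128\right)^{2} = 16384$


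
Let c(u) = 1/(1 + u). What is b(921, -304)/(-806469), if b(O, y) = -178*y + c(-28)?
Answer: -1461023/21774663 ≈ -0.067097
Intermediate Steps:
b(O, y) = -1/27 - 178*y (b(O, y) = -178*y + 1/(1 - 28) = -178*y + 1/(-27) = -178*y - 1/27 = -1/27 - 178*y)
b(921, -304)/(-806469) = (-1/27 - 178*(-304))/(-806469) = (-1/27 + 54112)*(-1/806469) = (1461023/27)*(-1/806469) = -1461023/21774663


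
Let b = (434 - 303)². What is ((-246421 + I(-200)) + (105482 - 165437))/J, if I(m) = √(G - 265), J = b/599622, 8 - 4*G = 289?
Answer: -183709789872/17161 + 899433*I*√149/17161 ≈ -1.0705e+7 + 639.76*I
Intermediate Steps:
G = -281/4 (G = 2 - ¼*289 = 2 - 289/4 = -281/4 ≈ -70.250)
b = 17161 (b = 131² = 17161)
J = 17161/599622 ≈ 0.028620
I(m) = 3*I*√149/2 (I(m) = √(-281/4 - 265) = √(-1341/4) = 3*I*√149/2)
((-246421 + I(-200)) + (105482 - 165437))/J = ((-246421 + 3*I*√149/2) + (105482 - 165437))/(17161/599622) = ((-246421 + 3*I*√149/2) - 59955)*(599622/17161) = (-306376 + 3*I*√149/2)*(599622/17161) = -183709789872/17161 + 899433*I*√149/17161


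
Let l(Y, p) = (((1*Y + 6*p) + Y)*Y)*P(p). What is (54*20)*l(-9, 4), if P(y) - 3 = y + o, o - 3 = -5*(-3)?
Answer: -1458000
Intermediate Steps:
o = 18 (o = 3 - 5*(-3) = 3 + 15 = 18)
P(y) = 21 + y (P(y) = 3 + (y + 18) = 3 + (18 + y) = 21 + y)
l(Y, p) = Y*(21 + p)*(2*Y + 6*p) (l(Y, p) = (((1*Y + 6*p) + Y)*Y)*(21 + p) = (((Y + 6*p) + Y)*Y)*(21 + p) = ((2*Y + 6*p)*Y)*(21 + p) = (Y*(2*Y + 6*p))*(21 + p) = Y*(21 + p)*(2*Y + 6*p))
(54*20)*l(-9, 4) = (54*20)*(2*(-9)*(21 + 4)*(-9 + 3*4)) = 1080*(2*(-9)*25*(-9 + 12)) = 1080*(2*(-9)*25*3) = 1080*(-1350) = -1458000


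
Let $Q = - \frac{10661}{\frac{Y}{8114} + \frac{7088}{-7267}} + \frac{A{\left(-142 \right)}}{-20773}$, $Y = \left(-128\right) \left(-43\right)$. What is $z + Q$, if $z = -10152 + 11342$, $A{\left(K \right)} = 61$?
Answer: $\frac{6745637418703395}{181913980336} \approx 37081.0$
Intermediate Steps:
$Y = 5504$
$Q = \frac{6529159782103555}{181913980336}$ ($Q = - \frac{10661}{\frac{5504}{8114} + \frac{7088}{-7267}} + \frac{61}{-20773} = - \frac{10661}{5504 \cdot \frac{1}{8114} + 7088 \left(- \frac{1}{7267}\right)} + 61 \left(- \frac{1}{20773}\right) = - \frac{10661}{\frac{2752}{4057} - \frac{7088}{7267}} - \frac{61}{20773} = - \frac{10661}{- \frac{8757232}{29482219}} - \frac{61}{20773} = \left(-10661\right) \left(- \frac{29482219}{8757232}\right) - \frac{61}{20773} = \frac{314309936759}{8757232} - \frac{61}{20773} = \frac{6529159782103555}{181913980336} \approx 35891.0$)
$z = 1190$
$z + Q = 1190 + \frac{6529159782103555}{181913980336} = \frac{6745637418703395}{181913980336}$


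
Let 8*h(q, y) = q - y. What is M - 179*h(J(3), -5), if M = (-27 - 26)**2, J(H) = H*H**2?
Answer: 2093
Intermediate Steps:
J(H) = H**3
M = 2809 (M = (-53)**2 = 2809)
h(q, y) = -y/8 + q/8 (h(q, y) = (q - y)/8 = -y/8 + q/8)
M - 179*h(J(3), -5) = 2809 - 179*(-1/8*(-5) + (1/8)*3**3) = 2809 - 179*(5/8 + (1/8)*27) = 2809 - 179*(5/8 + 27/8) = 2809 - 179*4 = 2809 - 1*716 = 2809 - 716 = 2093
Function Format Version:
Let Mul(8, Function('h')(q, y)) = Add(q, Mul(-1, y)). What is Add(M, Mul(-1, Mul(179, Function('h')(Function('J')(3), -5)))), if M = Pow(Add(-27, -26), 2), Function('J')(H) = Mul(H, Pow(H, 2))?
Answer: 2093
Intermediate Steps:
Function('J')(H) = Pow(H, 3)
M = 2809 (M = Pow(-53, 2) = 2809)
Function('h')(q, y) = Add(Mul(Rational(-1, 8), y), Mul(Rational(1, 8), q)) (Function('h')(q, y) = Mul(Rational(1, 8), Add(q, Mul(-1, y))) = Add(Mul(Rational(-1, 8), y), Mul(Rational(1, 8), q)))
Add(M, Mul(-1, Mul(179, Function('h')(Function('J')(3), -5)))) = Add(2809, Mul(-1, Mul(179, Add(Mul(Rational(-1, 8), -5), Mul(Rational(1, 8), Pow(3, 3)))))) = Add(2809, Mul(-1, Mul(179, Add(Rational(5, 8), Mul(Rational(1, 8), 27))))) = Add(2809, Mul(-1, Mul(179, Add(Rational(5, 8), Rational(27, 8))))) = Add(2809, Mul(-1, Mul(179, 4))) = Add(2809, Mul(-1, 716)) = Add(2809, -716) = 2093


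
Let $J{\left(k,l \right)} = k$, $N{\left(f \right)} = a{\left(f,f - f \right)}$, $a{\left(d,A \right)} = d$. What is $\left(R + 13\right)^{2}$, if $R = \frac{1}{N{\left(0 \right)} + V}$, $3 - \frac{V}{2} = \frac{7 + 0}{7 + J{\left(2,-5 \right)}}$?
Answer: $\frac{279841}{1600} \approx 174.9$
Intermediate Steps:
$N{\left(f \right)} = f$
$V = \frac{40}{9}$ ($V = 6 - 2 \frac{7 + 0}{7 + 2} = 6 - 2 \cdot \frac{7}{9} = 6 - 2 \cdot 7 \cdot \frac{1}{9} = 6 - \frac{14}{9} = \frac{40}{9} \approx 4.4444$)
$R = \frac{9}{40}$ ($R = \frac{1}{0 + \frac{40}{9}} = \frac{1}{\frac{40}{9}} = \frac{9}{40} \approx 0.225$)
$\left(R + 13\right)^{2} = \left(\frac{9}{40} + 13\right)^{2} = \left(\frac{529}{40}\right)^{2} = \frac{279841}{1600}$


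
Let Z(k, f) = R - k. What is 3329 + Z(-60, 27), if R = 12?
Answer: 3401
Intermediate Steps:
Z(k, f) = 12 - k
3329 + Z(-60, 27) = 3329 + (12 - 1*(-60)) = 3329 + (12 + 60) = 3329 + 72 = 3401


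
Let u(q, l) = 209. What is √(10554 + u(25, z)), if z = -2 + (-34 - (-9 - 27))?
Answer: √10763 ≈ 103.74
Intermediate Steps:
z = 0 (z = -2 + (-34 - 1*(-36)) = -2 + (-34 + 36) = -2 + 2 = 0)
√(10554 + u(25, z)) = √(10554 + 209) = √10763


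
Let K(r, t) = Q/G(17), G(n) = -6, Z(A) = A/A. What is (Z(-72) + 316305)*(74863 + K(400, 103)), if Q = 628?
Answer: 70939528150/3 ≈ 2.3647e+10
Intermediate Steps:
Z(A) = 1
K(r, t) = -314/3 (K(r, t) = 628/(-6) = 628*(-⅙) = -314/3)
(Z(-72) + 316305)*(74863 + K(400, 103)) = (1 + 316305)*(74863 - 314/3) = 316306*(224275/3) = 70939528150/3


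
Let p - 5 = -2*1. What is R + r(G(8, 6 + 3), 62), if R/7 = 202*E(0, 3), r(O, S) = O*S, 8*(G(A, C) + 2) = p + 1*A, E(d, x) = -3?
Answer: -17123/4 ≈ -4280.8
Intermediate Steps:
p = 3 (p = 5 - 2*1 = 5 - 2 = 3)
G(A, C) = -13/8 + A/8 (G(A, C) = -2 + (3 + 1*A)/8 = -2 + (3 + A)/8 = -2 + (3/8 + A/8) = -13/8 + A/8)
R = -4242 (R = 7*(202*(-3)) = 7*(-606) = -4242)
R + r(G(8, 6 + 3), 62) = -4242 + (-13/8 + (1/8)*8)*62 = -4242 + (-13/8 + 1)*62 = -4242 - 5/8*62 = -4242 - 155/4 = -17123/4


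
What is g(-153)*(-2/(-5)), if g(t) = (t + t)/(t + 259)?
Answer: -306/265 ≈ -1.1547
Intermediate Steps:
g(t) = 2*t/(259 + t) (g(t) = (2*t)/(259 + t) = 2*t/(259 + t))
g(-153)*(-2/(-5)) = (2*(-153)/(259 - 153))*(-2/(-5)) = (2*(-153)/106)*(-2*(-⅕)) = (2*(-153)*(1/106))*(⅖) = -153/53*⅖ = -306/265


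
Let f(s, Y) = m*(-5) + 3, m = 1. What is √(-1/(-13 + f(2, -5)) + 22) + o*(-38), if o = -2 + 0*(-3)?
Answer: 76 + √4965/15 ≈ 80.698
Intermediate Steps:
f(s, Y) = -2 (f(s, Y) = 1*(-5) + 3 = -5 + 3 = -2)
o = -2 (o = -2 + 0 = -2)
√(-1/(-13 + f(2, -5)) + 22) + o*(-38) = √(-1/(-13 - 2) + 22) - 2*(-38) = √(-1/(-15) + 22) + 76 = √(-1*(-1/15) + 22) + 76 = √(1/15 + 22) + 76 = √(331/15) + 76 = √4965/15 + 76 = 76 + √4965/15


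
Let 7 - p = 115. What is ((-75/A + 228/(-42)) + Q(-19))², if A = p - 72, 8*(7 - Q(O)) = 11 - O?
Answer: 1369/441 ≈ 3.1043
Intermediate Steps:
p = -108 (p = 7 - 1*115 = 7 - 115 = -108)
Q(O) = 45/8 + O/8 (Q(O) = 7 - (11 - O)/8 = 7 + (-11/8 + O/8) = 45/8 + O/8)
A = -180 (A = -108 - 72 = -180)
((-75/A + 228/(-42)) + Q(-19))² = ((-75/(-180) + 228/(-42)) + (45/8 + (⅛)*(-19)))² = ((-75*(-1/180) + 228*(-1/42)) + (45/8 - 19/8))² = ((5/12 - 38/7) + 13/4)² = (-421/84 + 13/4)² = (-37/21)² = 1369/441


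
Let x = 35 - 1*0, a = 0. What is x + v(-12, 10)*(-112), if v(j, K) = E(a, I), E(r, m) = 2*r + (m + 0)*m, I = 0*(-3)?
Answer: 35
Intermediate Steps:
I = 0
E(r, m) = m² + 2*r (E(r, m) = 2*r + m*m = 2*r + m² = m² + 2*r)
x = 35 (x = 35 + 0 = 35)
v(j, K) = 0 (v(j, K) = 0² + 2*0 = 0 + 0 = 0)
x + v(-12, 10)*(-112) = 35 + 0*(-112) = 35 + 0 = 35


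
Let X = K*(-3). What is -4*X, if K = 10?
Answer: 120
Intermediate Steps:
X = -30 (X = 10*(-3) = -30)
-4*X = -4*(-30) = 120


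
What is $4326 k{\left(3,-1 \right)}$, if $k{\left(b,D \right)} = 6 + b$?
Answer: $38934$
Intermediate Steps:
$4326 k{\left(3,-1 \right)} = 4326 \left(6 + 3\right) = 4326 \cdot 9 = 38934$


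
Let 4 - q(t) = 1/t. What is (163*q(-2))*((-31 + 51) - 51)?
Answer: -45477/2 ≈ -22739.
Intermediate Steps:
q(t) = 4 - 1/t
(163*q(-2))*((-31 + 51) - 51) = (163*(4 - 1/(-2)))*((-31 + 51) - 51) = (163*(4 - 1*(-½)))*(20 - 51) = (163*(4 + ½))*(-31) = (163*(9/2))*(-31) = (1467/2)*(-31) = -45477/2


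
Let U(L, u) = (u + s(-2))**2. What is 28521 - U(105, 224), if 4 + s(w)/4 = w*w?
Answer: -21655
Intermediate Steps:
s(w) = -16 + 4*w**2 (s(w) = -16 + 4*(w*w) = -16 + 4*w**2)
U(L, u) = u**2 (U(L, u) = (u + (-16 + 4*(-2)**2))**2 = (u + (-16 + 4*4))**2 = (u + (-16 + 16))**2 = (u + 0)**2 = u**2)
28521 - U(105, 224) = 28521 - 1*224**2 = 28521 - 1*50176 = 28521 - 50176 = -21655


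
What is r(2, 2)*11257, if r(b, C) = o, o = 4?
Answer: 45028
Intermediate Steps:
r(b, C) = 4
r(2, 2)*11257 = 4*11257 = 45028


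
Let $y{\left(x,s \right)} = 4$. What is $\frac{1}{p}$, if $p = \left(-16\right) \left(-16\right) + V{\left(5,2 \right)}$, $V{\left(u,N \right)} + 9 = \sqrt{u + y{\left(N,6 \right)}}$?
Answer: $\frac{1}{250} \approx 0.004$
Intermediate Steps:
$V{\left(u,N \right)} = -9 + \sqrt{4 + u}$ ($V{\left(u,N \right)} = -9 + \sqrt{u + 4} = -9 + \sqrt{4 + u}$)
$p = 250$ ($p = \left(-16\right) \left(-16\right) - \left(9 - \sqrt{4 + 5}\right) = 256 - \left(9 - \sqrt{9}\right) = 256 + \left(-9 + 3\right) = 256 - 6 = 250$)
$\frac{1}{p} = \frac{1}{250}$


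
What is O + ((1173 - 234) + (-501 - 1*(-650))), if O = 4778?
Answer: 5866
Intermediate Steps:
O + ((1173 - 234) + (-501 - 1*(-650))) = 4778 + ((1173 - 234) + (-501 - 1*(-650))) = 4778 + (939 + (-501 + 650)) = 4778 + (939 + 149) = 4778 + 1088 = 5866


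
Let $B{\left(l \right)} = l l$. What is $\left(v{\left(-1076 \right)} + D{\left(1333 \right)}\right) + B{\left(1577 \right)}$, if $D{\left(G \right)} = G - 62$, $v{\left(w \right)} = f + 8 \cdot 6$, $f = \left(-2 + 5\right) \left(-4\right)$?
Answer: $2488236$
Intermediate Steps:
$B{\left(l \right)} = l^{2}$
$f = -12$ ($f = 3 \left(-4\right) = -12$)
$v{\left(w \right)} = 36$ ($v{\left(w \right)} = -12 + 8 \cdot 6 = -12 + 48 = 36$)
$D{\left(G \right)} = -62 + G$
$\left(v{\left(-1076 \right)} + D{\left(1333 \right)}\right) + B{\left(1577 \right)} = \left(36 + \left(-62 + 1333\right)\right) + 1577^{2} = \left(36 + 1271\right) + 2486929 = 1307 + 2486929 = 2488236$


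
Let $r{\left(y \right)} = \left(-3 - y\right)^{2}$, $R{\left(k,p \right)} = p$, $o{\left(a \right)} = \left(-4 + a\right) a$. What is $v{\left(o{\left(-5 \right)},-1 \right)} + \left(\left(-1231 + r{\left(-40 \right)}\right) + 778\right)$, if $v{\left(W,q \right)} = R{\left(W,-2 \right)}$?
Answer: $914$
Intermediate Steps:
$o{\left(a \right)} = a \left(-4 + a\right)$
$v{\left(W,q \right)} = -2$
$v{\left(o{\left(-5 \right)},-1 \right)} + \left(\left(-1231 + r{\left(-40 \right)}\right) + 778\right) = -2 + \left(\left(-1231 + \left(3 - 40\right)^{2}\right) + 778\right) = -2 + \left(\left(-1231 + \left(-37\right)^{2}\right) + 778\right) = -2 + \left(\left(-1231 + 1369\right) + 778\right) = -2 + \left(138 + 778\right) = -2 + 916 = 914$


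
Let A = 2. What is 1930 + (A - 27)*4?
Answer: 1830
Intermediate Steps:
1930 + (A - 27)*4 = 1930 + (2 - 27)*4 = 1930 - 25*4 = 1930 - 100 = 1830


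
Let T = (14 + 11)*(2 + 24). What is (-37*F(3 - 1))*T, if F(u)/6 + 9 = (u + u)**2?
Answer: -1010100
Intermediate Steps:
F(u) = -54 + 24*u**2 (F(u) = -54 + 6*(u + u)**2 = -54 + 6*(2*u)**2 = -54 + 6*(4*u**2) = -54 + 24*u**2)
T = 650 (T = 25*26 = 650)
(-37*F(3 - 1))*T = -37*(-54 + 24*(3 - 1)**2)*650 = -37*(-54 + 24*2**2)*650 = -37*(-54 + 24*4)*650 = -37*(-54 + 96)*650 = -37*42*650 = -1554*650 = -1010100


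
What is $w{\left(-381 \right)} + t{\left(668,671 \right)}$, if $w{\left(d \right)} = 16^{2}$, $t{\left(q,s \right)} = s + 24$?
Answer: $951$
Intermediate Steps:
$t{\left(q,s \right)} = 24 + s$
$w{\left(d \right)} = 256$
$w{\left(-381 \right)} + t{\left(668,671 \right)} = 256 + \left(24 + 671\right) = 256 + 695 = 951$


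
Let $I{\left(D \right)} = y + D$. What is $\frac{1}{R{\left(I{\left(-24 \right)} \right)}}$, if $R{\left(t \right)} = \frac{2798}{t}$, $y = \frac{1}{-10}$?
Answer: $- \frac{241}{27980} \approx -0.0086133$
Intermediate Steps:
$y = - \frac{1}{10} \approx -0.1$
$I{\left(D \right)} = - \frac{1}{10} + D$
$\frac{1}{R{\left(I{\left(-24 \right)} \right)}} = \frac{1}{2798 \frac{1}{- \frac{1}{10} - 24}} = \frac{1}{2798 \frac{1}{- \frac{241}{10}}} = \frac{1}{2798 \left(- \frac{10}{241}\right)} = \frac{1}{- \frac{27980}{241}} = - \frac{241}{27980}$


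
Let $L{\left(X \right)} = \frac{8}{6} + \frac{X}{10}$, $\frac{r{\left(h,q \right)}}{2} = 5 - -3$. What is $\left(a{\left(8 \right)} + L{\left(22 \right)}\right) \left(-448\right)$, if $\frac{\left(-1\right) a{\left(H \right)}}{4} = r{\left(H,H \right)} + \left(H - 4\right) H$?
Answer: $\frac{1266496}{15} \approx 84433.0$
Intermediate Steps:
$r{\left(h,q \right)} = 16$ ($r{\left(h,q \right)} = 2 \left(5 - -3\right) = 2 \left(5 + 3\right) = 2 \cdot 8 = 16$)
$a{\left(H \right)} = -64 - 4 H \left(-4 + H\right)$ ($a{\left(H \right)} = - 4 \left(16 + \left(H - 4\right) H\right) = - 4 \left(16 + \left(-4 + H\right) H\right) = - 4 \left(16 + H \left(-4 + H\right)\right) = -64 - 4 H \left(-4 + H\right)$)
$L{\left(X \right)} = \frac{4}{3} + \frac{X}{10}$ ($L{\left(X \right)} = 8 \cdot \frac{1}{6} + X \frac{1}{10} = \frac{4}{3} + \frac{X}{10}$)
$\left(a{\left(8 \right)} + L{\left(22 \right)}\right) \left(-448\right) = \left(\left(-64 - 4 \cdot 8^{2} + 16 \cdot 8\right) + \left(\frac{4}{3} + \frac{1}{10} \cdot 22\right)\right) \left(-448\right) = \left(\left(-64 - 256 + 128\right) + \left(\frac{4}{3} + \frac{11}{5}\right)\right) \left(-448\right) = \left(\left(-64 - 256 + 128\right) + \frac{53}{15}\right) \left(-448\right) = \left(-192 + \frac{53}{15}\right) \left(-448\right) = \left(- \frac{2827}{15}\right) \left(-448\right) = \frac{1266496}{15}$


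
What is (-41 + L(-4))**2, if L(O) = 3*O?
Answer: 2809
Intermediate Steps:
(-41 + L(-4))**2 = (-41 + 3*(-4))**2 = (-41 - 12)**2 = (-53)**2 = 2809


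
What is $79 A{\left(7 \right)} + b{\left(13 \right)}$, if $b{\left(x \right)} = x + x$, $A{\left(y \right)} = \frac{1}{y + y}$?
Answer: $\frac{443}{14} \approx 31.643$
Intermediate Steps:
$A{\left(y \right)} = \frac{1}{2 y}$
$b{\left(x \right)} = 2 x$
$79 A{\left(7 \right)} + b{\left(13 \right)} = 79 \frac{1}{2 \cdot 7} + 2 \cdot 13 = 79 \cdot \frac{1}{2} \cdot \frac{1}{7} + 26 = 79 \cdot \frac{1}{14} + 26 = \frac{79}{14} + 26 = \frac{443}{14}$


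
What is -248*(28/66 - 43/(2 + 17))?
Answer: 285944/627 ≈ 456.05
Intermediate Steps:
-248*(28/66 - 43/(2 + 17)) = -248*(28*(1/66) - 43/19) = -248*(14/33 - 43*1/19) = -248*(14/33 - 43/19) = -248*(-1153/627) = 285944/627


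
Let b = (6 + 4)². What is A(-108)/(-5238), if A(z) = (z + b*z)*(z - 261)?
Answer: -74538/97 ≈ -768.43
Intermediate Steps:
b = 100 (b = 10² = 100)
A(z) = 101*z*(-261 + z) (A(z) = (z + 100*z)*(z - 261) = (101*z)*(-261 + z) = 101*z*(-261 + z))
A(-108)/(-5238) = (101*(-108)*(-261 - 108))/(-5238) = (101*(-108)*(-369))*(-1/5238) = 4025052*(-1/5238) = -74538/97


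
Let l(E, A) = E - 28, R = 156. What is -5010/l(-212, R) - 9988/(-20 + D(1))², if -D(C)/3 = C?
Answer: 8439/4232 ≈ 1.9941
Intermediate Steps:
l(E, A) = -28 + E
D(C) = -3*C
-5010/l(-212, R) - 9988/(-20 + D(1))² = -5010/(-28 - 212) - 9988/(-20 - 3*1)² = -5010/(-240) - 9988/(-20 - 3)² = -5010*(-1/240) - 9988/((-23)²) = 167/8 - 9988/529 = 8439/4232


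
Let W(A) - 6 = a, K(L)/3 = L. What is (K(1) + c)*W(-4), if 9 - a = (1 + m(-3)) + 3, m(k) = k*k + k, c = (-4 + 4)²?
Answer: 15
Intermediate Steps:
K(L) = 3*L
c = 0 (c = 0² = 0)
m(k) = k + k² (m(k) = k² + k = k + k²)
a = -1 (a = 9 - ((1 - 3*(1 - 3)) + 3) = 9 - ((1 - 3*(-2)) + 3) = 9 - ((1 + 6) + 3) = 9 - (7 + 3) = 9 - 1*10 = 9 - 10 = -1)
W(A) = 5 (W(A) = 6 - 1 = 5)
(K(1) + c)*W(-4) = (3*1 + 0)*5 = (3 + 0)*5 = 3*5 = 15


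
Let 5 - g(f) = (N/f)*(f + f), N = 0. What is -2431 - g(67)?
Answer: -2436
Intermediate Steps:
g(f) = 5 (g(f) = 5 - 0/f*(f + f) = 5 - 0*2*f = 5 - 1*0 = 5 + 0 = 5)
-2431 - g(67) = -2431 - 1*5 = -2431 - 5 = -2436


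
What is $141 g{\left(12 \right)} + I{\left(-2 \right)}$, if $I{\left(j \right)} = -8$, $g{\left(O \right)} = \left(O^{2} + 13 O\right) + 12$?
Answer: $43984$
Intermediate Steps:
$g{\left(O \right)} = 12 + O^{2} + 13 O$
$141 g{\left(12 \right)} + I{\left(-2 \right)} = 141 \left(12 + 12^{2} + 13 \cdot 12\right) - 8 = 141 \left(12 + 144 + 156\right) - 8 = 141 \cdot 312 - 8 = 43992 - 8 = 43984$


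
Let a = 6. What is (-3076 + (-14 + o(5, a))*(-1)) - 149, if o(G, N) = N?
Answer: -3217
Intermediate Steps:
(-3076 + (-14 + o(5, a))*(-1)) - 149 = (-3076 + (-14 + 6)*(-1)) - 149 = (-3076 - 8*(-1)) - 149 = (-3076 + 8) - 149 = -3068 - 149 = -3217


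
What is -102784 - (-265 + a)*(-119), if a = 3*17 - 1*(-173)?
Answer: -107663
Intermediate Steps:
a = 224 (a = 51 + 173 = 224)
-102784 - (-265 + a)*(-119) = -102784 - (-265 + 224)*(-119) = -102784 - (-41)*(-119) = -102784 - 1*4879 = -102784 - 4879 = -107663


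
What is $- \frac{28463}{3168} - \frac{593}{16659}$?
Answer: $- \frac{52893749}{5863968} \approx -9.0201$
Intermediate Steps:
$- \frac{28463}{3168} - \frac{593}{16659} = - \frac{52893749}{5863968}$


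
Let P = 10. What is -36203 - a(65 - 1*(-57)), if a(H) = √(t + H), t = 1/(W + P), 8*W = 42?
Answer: -36203 - √454206/61 ≈ -36214.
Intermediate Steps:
W = 21/4 (W = (⅛)*42 = 21/4 ≈ 5.2500)
t = 4/61 (t = 1/(21/4 + 10) = 1/(61/4) = 4/61 ≈ 0.065574)
a(H) = √(4/61 + H)
-36203 - a(65 - 1*(-57)) = -36203 - √(244 + 3721*(65 - 1*(-57)))/61 = -36203 - √(244 + 3721*(65 + 57))/61 = -36203 - √(244 + 3721*122)/61 = -36203 - √(244 + 453962)/61 = -36203 - √454206/61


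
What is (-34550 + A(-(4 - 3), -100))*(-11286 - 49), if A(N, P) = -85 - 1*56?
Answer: 393222485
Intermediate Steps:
A(N, P) = -141 (A(N, P) = -85 - 56 = -141)
(-34550 + A(-(4 - 3), -100))*(-11286 - 49) = (-34550 - 141)*(-11286 - 49) = -34691*(-11335) = 393222485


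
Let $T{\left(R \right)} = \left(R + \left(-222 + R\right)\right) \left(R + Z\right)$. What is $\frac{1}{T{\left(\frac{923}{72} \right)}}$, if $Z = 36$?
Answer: $- \frac{2592}{24847535} \approx -0.00010432$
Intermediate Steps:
$T{\left(R \right)} = \left(-222 + 2 R\right) \left(36 + R\right)$ ($T{\left(R \right)} = \left(R + \left(-222 + R\right)\right) \left(R + 36\right) = \left(-222 + 2 R\right) \left(36 + R\right)$)
$\frac{1}{T{\left(\frac{923}{72} \right)}} = \frac{1}{-7992 - 150 \cdot \frac{923}{72} + 2 \left(\frac{923}{72}\right)^{2}} = \frac{1}{-7992 - 150 \cdot 923 \cdot \frac{1}{72} + 2 \left(923 \cdot \frac{1}{72}\right)^{2}} = \frac{1}{-7992 - \frac{23075}{12} + 2 \left(\frac{923}{72}\right)^{2}} = \frac{1}{-7992 - \frac{23075}{12} + 2 \cdot \frac{851929}{5184}} = \frac{1}{-7992 - \frac{23075}{12} + \frac{851929}{2592}} = \frac{1}{- \frac{24847535}{2592}} = - \frac{2592}{24847535}$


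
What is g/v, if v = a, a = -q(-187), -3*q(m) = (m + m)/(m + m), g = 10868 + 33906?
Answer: 134322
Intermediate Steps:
g = 44774
q(m) = -⅓ (q(m) = -(m + m)/(3*(m + m)) = -2*m/(3*(2*m)) = -2*m*1/(2*m)/3 = -⅓*1 = -⅓)
a = ⅓ (a = -1*(-⅓) = ⅓ ≈ 0.33333)
v = ⅓ ≈ 0.33333
g/v = 44774/(⅓) = 44774*3 = 134322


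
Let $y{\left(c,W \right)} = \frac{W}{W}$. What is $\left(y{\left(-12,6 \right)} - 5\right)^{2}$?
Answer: $16$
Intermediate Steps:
$y{\left(c,W \right)} = 1$
$\left(y{\left(-12,6 \right)} - 5\right)^{2} = \left(1 - 5\right)^{2} = \left(-4\right)^{2} = 16$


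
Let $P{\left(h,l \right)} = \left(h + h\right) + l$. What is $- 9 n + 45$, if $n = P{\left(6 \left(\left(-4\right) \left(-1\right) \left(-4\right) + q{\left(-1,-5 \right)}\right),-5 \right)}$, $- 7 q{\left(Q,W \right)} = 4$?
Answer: $\frac{13158}{7} \approx 1879.7$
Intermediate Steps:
$q{\left(Q,W \right)} = - \frac{4}{7}$ ($q{\left(Q,W \right)} = \left(- \frac{1}{7}\right) 4 = - \frac{4}{7}$)
$P{\left(h,l \right)} = l + 2 h$ ($P{\left(h,l \right)} = 2 h + l = l + 2 h$)
$n = - \frac{1427}{7}$ ($n = -5 + 2 \cdot 6 \left(\left(-4\right) \left(-1\right) \left(-4\right) - \frac{4}{7}\right) = -5 + 2 \cdot 6 \left(4 \left(-4\right) - \frac{4}{7}\right) = -5 + 2 \cdot 6 \left(-16 - \frac{4}{7}\right) = -5 + 2 \cdot 6 \left(- \frac{116}{7}\right) = -5 + 2 \left(- \frac{696}{7}\right) = -5 - \frac{1392}{7} = - \frac{1427}{7} \approx -203.86$)
$- 9 n + 45 = \left(-9\right) \left(- \frac{1427}{7}\right) + 45 = \frac{12843}{7} + 45 = \frac{13158}{7}$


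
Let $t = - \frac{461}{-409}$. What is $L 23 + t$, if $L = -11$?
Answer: $- \frac{103016}{409} \approx -251.87$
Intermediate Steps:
$t = \frac{461}{409}$ ($t = \left(-461\right) \left(- \frac{1}{409}\right) = \frac{461}{409} \approx 1.1271$)
$L 23 + t = \left(-11\right) 23 + \frac{461}{409} = -253 + \frac{461}{409} = - \frac{103016}{409}$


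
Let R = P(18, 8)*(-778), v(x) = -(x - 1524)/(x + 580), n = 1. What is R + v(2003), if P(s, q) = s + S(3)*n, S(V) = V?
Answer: -42201533/2583 ≈ -16338.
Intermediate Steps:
P(s, q) = 3 + s (P(s, q) = s + 3*1 = s + 3 = 3 + s)
v(x) = -(-1524 + x)/(580 + x)
R = -16338 (R = (3 + 18)*(-778) = 21*(-778) = -16338)
R + v(2003) = -16338 + (1524 - 1*2003)/(580 + 2003) = -16338 + (1524 - 2003)/2583 = -16338 + (1/2583)*(-479) = -16338 - 479/2583 = -42201533/2583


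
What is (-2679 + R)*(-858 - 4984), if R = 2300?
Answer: 2214118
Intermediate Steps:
(-2679 + R)*(-858 - 4984) = (-2679 + 2300)*(-858 - 4984) = -379*(-5842) = 2214118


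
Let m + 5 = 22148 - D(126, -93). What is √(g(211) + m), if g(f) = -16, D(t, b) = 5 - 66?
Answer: 86*√3 ≈ 148.96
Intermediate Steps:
D(t, b) = -61
m = 22204 (m = -5 + (22148 - 1*(-61)) = -5 + (22148 + 61) = -5 + 22209 = 22204)
√(g(211) + m) = √(-16 + 22204) = √22188 = 86*√3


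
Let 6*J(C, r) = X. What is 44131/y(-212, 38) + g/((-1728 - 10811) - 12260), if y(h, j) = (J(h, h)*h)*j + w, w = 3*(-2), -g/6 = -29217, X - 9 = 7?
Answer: -14584232739/1598692334 ≈ -9.1226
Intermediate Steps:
X = 16 (X = 9 + 7 = 16)
g = 175302 (g = -6*(-29217) = 175302)
J(C, r) = 8/3 (J(C, r) = (⅙)*16 = 8/3)
w = -6
y(h, j) = -6 + 8*h*j/3 (y(h, j) = (8*h/3)*j - 6 = 8*h*j/3 - 6 = -6 + 8*h*j/3)
44131/y(-212, 38) + g/((-1728 - 10811) - 12260) = 44131/(-6 + (8/3)*(-212)*38) + 175302/((-1728 - 10811) - 12260) = 44131/(-6 - 64448/3) + 175302/(-12539 - 12260) = 44131/(-64466/3) + 175302/(-24799) = 44131*(-3/64466) + 175302*(-1/24799) = -132393/64466 - 175302/24799 = -14584232739/1598692334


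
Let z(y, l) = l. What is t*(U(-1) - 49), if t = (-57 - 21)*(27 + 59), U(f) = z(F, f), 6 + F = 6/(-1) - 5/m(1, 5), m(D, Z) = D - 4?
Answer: 335400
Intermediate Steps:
m(D, Z) = -4 + D
F = -31/3 (F = -6 + (6/(-1) - 5/(-4 + 1)) = -6 + (6*(-1) - 5/(-3)) = -6 + (-6 - 5*(-⅓)) = -6 + (-6 + 5/3) = -6 - 13/3 = -31/3 ≈ -10.333)
U(f) = f
t = -6708 (t = -78*86 = -6708)
t*(U(-1) - 49) = -6708*(-1 - 49) = -6708*(-50) = 335400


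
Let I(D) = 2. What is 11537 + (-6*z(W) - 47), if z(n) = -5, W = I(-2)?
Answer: 11520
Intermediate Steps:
W = 2
11537 + (-6*z(W) - 47) = 11537 + (-6*(-5) - 47) = 11537 + (30 - 47) = 11537 - 17 = 11520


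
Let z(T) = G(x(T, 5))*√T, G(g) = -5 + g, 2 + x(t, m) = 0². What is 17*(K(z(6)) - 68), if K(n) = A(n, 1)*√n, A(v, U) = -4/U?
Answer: -1156 - 68*I*6^(¼)*√7 ≈ -1156.0 - 281.58*I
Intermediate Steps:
x(t, m) = -2 (x(t, m) = -2 + 0² = -2 + 0 = -2)
z(T) = -7*√T (z(T) = (-5 - 2)*√T = -7*√T)
K(n) = -4*√n (K(n) = (-4/1)*√n = (-4*1)*√n = -4*√n)
17*(K(z(6)) - 68) = 17*(-4*I*6^(¼)*√7 - 68) = 17*(-68 - 4*I*6^(¼)*√7) = -1156 - 68*I*6^(¼)*√7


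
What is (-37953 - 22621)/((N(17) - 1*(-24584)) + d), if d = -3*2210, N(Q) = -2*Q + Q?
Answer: -60574/17937 ≈ -3.3770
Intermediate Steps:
N(Q) = -Q
d = -6630
(-37953 - 22621)/((N(17) - 1*(-24584)) + d) = (-37953 - 22621)/((-1*17 - 1*(-24584)) - 6630) = -60574/((-17 + 24584) - 6630) = -60574/(24567 - 6630) = -60574/17937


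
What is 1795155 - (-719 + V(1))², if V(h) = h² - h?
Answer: 1278194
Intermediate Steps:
1795155 - (-719 + V(1))² = 1795155 - (-719 + 1*(-1 + 1))² = 1795155 - (-719 + 1*0)² = 1795155 - (-719 + 0)² = 1795155 - 1*(-719)² = 1795155 - 1*516961 = 1795155 - 516961 = 1278194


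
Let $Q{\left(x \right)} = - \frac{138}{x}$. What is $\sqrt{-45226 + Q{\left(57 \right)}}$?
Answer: $\frac{2 i \sqrt{4081865}}{19} \approx 212.67 i$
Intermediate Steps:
$\sqrt{-45226 + Q{\left(57 \right)}} = \sqrt{-45226 - \frac{138}{57}} = \sqrt{-45226 - \frac{46}{19}} = \sqrt{- \frac{859340}{19}} = \frac{2 i \sqrt{4081865}}{19}$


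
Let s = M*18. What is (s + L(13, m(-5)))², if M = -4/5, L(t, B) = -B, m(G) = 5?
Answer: 9409/25 ≈ 376.36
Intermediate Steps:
M = -⅘ (M = -4*⅕ = -⅘ ≈ -0.80000)
s = -72/5 (s = -⅘*18 = -72/5 ≈ -14.400)
(s + L(13, m(-5)))² = (-72/5 - 1*5)² = (-72/5 - 5)² = (-97/5)² = 9409/25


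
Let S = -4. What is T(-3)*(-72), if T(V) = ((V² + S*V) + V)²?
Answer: -23328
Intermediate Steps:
T(V) = (V² - 3*V)² (T(V) = ((V² - 4*V) + V)² = (V² - 3*V)²)
T(-3)*(-72) = ((-3)²*(-3 - 3)²)*(-72) = (9*(-6)²)*(-72) = (9*36)*(-72) = 324*(-72) = -23328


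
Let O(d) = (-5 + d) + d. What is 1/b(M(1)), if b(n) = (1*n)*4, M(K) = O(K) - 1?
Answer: -1/16 ≈ -0.062500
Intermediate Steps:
O(d) = -5 + 2*d
M(K) = -6 + 2*K (M(K) = (-5 + 2*K) - 1 = -6 + 2*K)
b(n) = 4*n (b(n) = n*4 = 4*n)
1/b(M(1)) = 1/(4*(-6 + 2*1)) = 1/(4*(-6 + 2)) = 1/(4*(-4)) = 1/(-16) = -1/16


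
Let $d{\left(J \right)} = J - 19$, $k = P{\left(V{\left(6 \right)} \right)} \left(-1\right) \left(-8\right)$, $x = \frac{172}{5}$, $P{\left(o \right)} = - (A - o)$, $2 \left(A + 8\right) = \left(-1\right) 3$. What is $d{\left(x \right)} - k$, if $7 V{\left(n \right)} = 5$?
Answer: $- \frac{2321}{35} \approx -66.314$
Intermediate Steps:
$A = - \frac{19}{2}$ ($A = -8 + \frac{\left(-1\right) 3}{2} = -8 + \frac{1}{2} \left(-3\right) = -8 - \frac{3}{2} = - \frac{19}{2} \approx -9.5$)
$V{\left(n \right)} = \frac{5}{7}$ ($V{\left(n \right)} = \frac{1}{7} \cdot 5 = \frac{5}{7}$)
$P{\left(o \right)} = \frac{19}{2} + o$ ($P{\left(o \right)} = - (- \frac{19}{2} - o) = \frac{19}{2} + o$)
$x = \frac{172}{5}$ ($x = 172 \cdot \frac{1}{5} = \frac{172}{5} \approx 34.4$)
$k = \frac{572}{7}$ ($k = \left(\frac{19}{2} + \frac{5}{7}\right) \left(-1\right) \left(-8\right) = \frac{143}{14} \left(-1\right) \left(-8\right) = \left(- \frac{143}{14}\right) \left(-8\right) = \frac{572}{7} \approx 81.714$)
$d{\left(J \right)} = -19 + J$
$d{\left(x \right)} - k = \left(-19 + \frac{172}{5}\right) - \frac{572}{7} = \frac{77}{5} - \frac{572}{7} = - \frac{2321}{35}$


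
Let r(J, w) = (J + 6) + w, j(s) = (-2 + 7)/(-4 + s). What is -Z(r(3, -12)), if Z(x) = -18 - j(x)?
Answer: 121/7 ≈ 17.286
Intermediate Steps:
j(s) = 5/(-4 + s)
r(J, w) = 6 + J + w (r(J, w) = (6 + J) + w = 6 + J + w)
Z(x) = -18 - 5/(-4 + x)
-Z(r(3, -12)) = -(67 - 18*(6 + 3 - 12))/(-4 + (6 + 3 - 12)) = -(67 - 18*(-3))/(-4 - 3) = -(67 + 54)/(-7) = -(-1)*121/7 = -1*(-121/7) = 121/7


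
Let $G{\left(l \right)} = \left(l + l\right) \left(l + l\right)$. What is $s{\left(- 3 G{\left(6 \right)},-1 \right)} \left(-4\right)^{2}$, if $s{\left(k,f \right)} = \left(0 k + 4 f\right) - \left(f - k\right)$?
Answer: $-6960$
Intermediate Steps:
$G{\left(l \right)} = 4 l^{2}$ ($G{\left(l \right)} = 2 l 2 l = 4 l^{2}$)
$s{\left(k,f \right)} = k + 3 f$ ($s{\left(k,f \right)} = \left(0 + 4 f\right) - \left(f - k\right) = 4 f - \left(f - k\right) = k + 3 f$)
$s{\left(- 3 G{\left(6 \right)},-1 \right)} \left(-4\right)^{2} = \left(- 3 \cdot 4 \cdot 6^{2} + 3 \left(-1\right)\right) \left(-4\right)^{2} = \left(- 3 \cdot 4 \cdot 36 - 3\right) 16 = \left(\left(-3\right) 144 - 3\right) 16 = \left(-432 - 3\right) 16 = \left(-435\right) 16 = -6960$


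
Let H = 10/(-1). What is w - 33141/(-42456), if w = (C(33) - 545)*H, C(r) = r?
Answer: 72469287/14152 ≈ 5120.8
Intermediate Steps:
H = -10 (H = 10*(-1) = -10)
w = 5120 (w = (33 - 545)*(-10) = -512*(-10) = 5120)
w - 33141/(-42456) = 5120 - 33141/(-42456) = 5120 - 33141*(-1)/42456 = 5120 - 1*(-11047/14152) = 5120 + 11047/14152 = 72469287/14152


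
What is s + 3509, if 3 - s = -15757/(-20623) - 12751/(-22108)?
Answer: 1600626373779/455933284 ≈ 3510.7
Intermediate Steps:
s = 756480223/455933284 (s = 3 - (-15757/(-20623) - 12751/(-22108)) = 3 - (-15757*(-1/20623) - 12751*(-1/22108)) = 3 - (15757/20623 + 12751/22108) = 3 - 1*611319629/455933284 = 3 - 611319629/455933284 = 756480223/455933284 ≈ 1.6592)
s + 3509 = 756480223/455933284 + 3509 = 1600626373779/455933284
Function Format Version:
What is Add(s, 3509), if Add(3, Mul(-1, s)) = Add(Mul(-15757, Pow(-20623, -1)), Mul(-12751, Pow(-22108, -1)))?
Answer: Rational(1600626373779, 455933284) ≈ 3510.7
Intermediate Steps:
s = Rational(756480223, 455933284) (s = Add(3, Mul(-1, Add(Mul(-15757, Pow(-20623, -1)), Mul(-12751, Pow(-22108, -1))))) = Add(3, Mul(-1, Add(Mul(-15757, Rational(-1, 20623)), Mul(-12751, Rational(-1, 22108))))) = Add(3, Mul(-1, Add(Rational(15757, 20623), Rational(12751, 22108)))) = Add(3, Mul(-1, Rational(611319629, 455933284))) = Add(3, Rational(-611319629, 455933284)) = Rational(756480223, 455933284) ≈ 1.6592)
Add(s, 3509) = Add(Rational(756480223, 455933284), 3509) = Rational(1600626373779, 455933284)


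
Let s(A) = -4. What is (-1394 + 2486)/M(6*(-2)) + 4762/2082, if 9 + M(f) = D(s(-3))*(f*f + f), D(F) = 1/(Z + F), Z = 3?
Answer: -267017/48927 ≈ -5.4575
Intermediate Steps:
D(F) = 1/(3 + F)
M(f) = -9 - f - f² (M(f) = -9 + (f*f + f)/(3 - 4) = -9 + (f² + f)/(-1) = -9 - (f + f²) = -9 + (-f - f²) = -9 - f - f²)
(-1394 + 2486)/M(6*(-2)) + 4762/2082 = (-1394 + 2486)/(-9 - 6*(-2) - (6*(-2))²) + 4762/2082 = 1092/(-9 - 1*(-12) - 1*(-12)²) + 4762*(1/2082) = 1092/(-9 + 12 - 1*144) + 2381/1041 = 1092/(-9 + 12 - 144) + 2381/1041 = 1092/(-141) + 2381/1041 = 1092*(-1/141) + 2381/1041 = -364/47 + 2381/1041 = -267017/48927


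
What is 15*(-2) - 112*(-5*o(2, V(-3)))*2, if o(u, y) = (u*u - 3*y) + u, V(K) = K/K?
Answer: 3330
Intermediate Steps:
V(K) = 1
o(u, y) = u + u² - 3*y (o(u, y) = (u² - 3*y) + u = u + u² - 3*y)
15*(-2) - 112*(-5*o(2, V(-3)))*2 = 15*(-2) - 112*(-5*(2 + 2² - 3*1))*2 = -30 - 112*(-5*(2 + 4 - 3))*2 = -30 - 112*(-5*3)*2 = -30 - (-1680)*2 = -30 - 112*(-30) = -30 + 3360 = 3330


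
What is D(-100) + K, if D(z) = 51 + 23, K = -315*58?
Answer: -18196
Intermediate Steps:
K = -18270
D(z) = 74
D(-100) + K = 74 - 18270 = -18196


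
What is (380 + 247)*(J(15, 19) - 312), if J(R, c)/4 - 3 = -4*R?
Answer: -338580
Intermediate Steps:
J(R, c) = 12 - 16*R (J(R, c) = 12 + 4*(-4*R) = 12 - 16*R)
(380 + 247)*(J(15, 19) - 312) = (380 + 247)*((12 - 16*15) - 312) = 627*((12 - 240) - 312) = 627*(-228 - 312) = 627*(-540) = -338580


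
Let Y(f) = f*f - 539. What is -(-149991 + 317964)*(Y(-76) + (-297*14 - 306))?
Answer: -129843129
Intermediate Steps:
Y(f) = -539 + f² (Y(f) = f² - 539 = -539 + f²)
-(-149991 + 317964)*(Y(-76) + (-297*14 - 306)) = -(-149991 + 317964)*((-539 + (-76)²) + (-297*14 - 306)) = -167973*((-539 + 5776) + (-4158 - 306)) = -167973*(5237 - 4464) = -167973*773 = -1*129843129 = -129843129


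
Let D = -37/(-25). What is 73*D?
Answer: 2701/25 ≈ 108.04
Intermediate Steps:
D = 37/25 (D = -37*(-1/25) = 37/25 ≈ 1.4800)
73*D = 73*(37/25) = 2701/25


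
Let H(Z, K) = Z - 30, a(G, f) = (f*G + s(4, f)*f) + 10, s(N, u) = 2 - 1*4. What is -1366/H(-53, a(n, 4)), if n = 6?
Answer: 1366/83 ≈ 16.458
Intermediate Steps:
s(N, u) = -2 (s(N, u) = 2 - 4 = -2)
a(G, f) = 10 - 2*f + G*f (a(G, f) = (f*G - 2*f) + 10 = (G*f - 2*f) + 10 = (-2*f + G*f) + 10 = 10 - 2*f + G*f)
H(Z, K) = -30 + Z
-1366/H(-53, a(n, 4)) = -1366/(-30 - 53) = -1366/(-83) = -1366*(-1/83) = 1366/83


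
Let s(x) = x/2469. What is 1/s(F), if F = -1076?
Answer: -2469/1076 ≈ -2.2946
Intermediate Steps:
s(x) = x/2469 (s(x) = x*(1/2469) = x/2469)
1/s(F) = 1/((1/2469)*(-1076)) = 1/(-1076/2469) = -2469/1076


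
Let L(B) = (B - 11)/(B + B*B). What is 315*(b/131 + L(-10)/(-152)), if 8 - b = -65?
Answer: 7009737/39824 ≈ 176.02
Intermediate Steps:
b = 73 (b = 8 - 1*(-65) = 8 + 65 = 73)
L(B) = (-11 + B)/(B + B²)
315*(b/131 + L(-10)/(-152)) = 315*(73/131 + ((-11 - 10)/((-10)*(1 - 10)))/(-152)) = 315*(73*(1/131) - ⅒*(-21)/(-9)*(-1/152)) = 315*(73/131 - ⅒*(-⅑)*(-21)*(-1/152)) = 315*(73/131 - 7/30*(-1/152)) = 315*(73/131 + 7/4560) = 315*(333797/597360) = 7009737/39824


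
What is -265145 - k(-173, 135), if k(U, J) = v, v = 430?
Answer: -265575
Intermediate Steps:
k(U, J) = 430
-265145 - k(-173, 135) = -265145 - 1*430 = -265145 - 430 = -265575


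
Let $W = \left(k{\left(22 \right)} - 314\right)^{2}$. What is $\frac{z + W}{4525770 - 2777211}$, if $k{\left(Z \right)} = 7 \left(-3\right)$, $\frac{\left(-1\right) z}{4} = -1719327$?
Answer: $\frac{6989533}{1748559} \approx 3.9973$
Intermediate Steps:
$z = 6877308$ ($z = \left(-4\right) \left(-1719327\right) = 6877308$)
$k{\left(Z \right)} = -21$
$W = 112225$ ($W = \left(-21 - 314\right)^{2} = \left(-335\right)^{2} = 112225$)
$\frac{z + W}{4525770 - 2777211} = \frac{6877308 + 112225}{4525770 - 2777211} = \frac{6989533}{1748559}$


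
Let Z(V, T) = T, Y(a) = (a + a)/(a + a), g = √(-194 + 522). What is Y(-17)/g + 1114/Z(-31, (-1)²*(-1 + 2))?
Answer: 1114 + √82/164 ≈ 1114.1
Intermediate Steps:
g = 2*√82 (g = √328 = 2*√82 ≈ 18.111)
Y(a) = 1 (Y(a) = (2*a)/((2*a)) = (2*a)*(1/(2*a)) = 1)
Y(-17)/g + 1114/Z(-31, (-1)²*(-1 + 2)) = 1/(2*√82) + 1114/(((-1)²*(-1 + 2))) = 1*(√82/164) + 1114/((1*1)) = √82/164 + 1114/1 = √82/164 + 1114*1 = √82/164 + 1114 = 1114 + √82/164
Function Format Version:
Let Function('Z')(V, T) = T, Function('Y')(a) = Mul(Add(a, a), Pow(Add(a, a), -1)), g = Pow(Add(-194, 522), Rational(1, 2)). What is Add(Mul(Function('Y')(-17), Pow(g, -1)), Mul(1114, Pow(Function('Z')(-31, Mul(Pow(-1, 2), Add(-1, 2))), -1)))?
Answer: Add(1114, Mul(Rational(1, 164), Pow(82, Rational(1, 2)))) ≈ 1114.1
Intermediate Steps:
g = Mul(2, Pow(82, Rational(1, 2))) (g = Pow(328, Rational(1, 2)) = Mul(2, Pow(82, Rational(1, 2))) ≈ 18.111)
Function('Y')(a) = 1 (Function('Y')(a) = Mul(Mul(2, a), Pow(Mul(2, a), -1)) = Mul(Mul(2, a), Mul(Rational(1, 2), Pow(a, -1))) = 1)
Add(Mul(Function('Y')(-17), Pow(g, -1)), Mul(1114, Pow(Function('Z')(-31, Mul(Pow(-1, 2), Add(-1, 2))), -1))) = Add(Mul(1, Pow(Mul(2, Pow(82, Rational(1, 2))), -1)), Mul(1114, Pow(Mul(Pow(-1, 2), Add(-1, 2)), -1))) = Add(Mul(1, Mul(Rational(1, 164), Pow(82, Rational(1, 2)))), Mul(1114, Pow(Mul(1, 1), -1))) = Add(Mul(Rational(1, 164), Pow(82, Rational(1, 2))), Mul(1114, Pow(1, -1))) = Add(Mul(Rational(1, 164), Pow(82, Rational(1, 2))), Mul(1114, 1)) = Add(Mul(Rational(1, 164), Pow(82, Rational(1, 2))), 1114) = Add(1114, Mul(Rational(1, 164), Pow(82, Rational(1, 2))))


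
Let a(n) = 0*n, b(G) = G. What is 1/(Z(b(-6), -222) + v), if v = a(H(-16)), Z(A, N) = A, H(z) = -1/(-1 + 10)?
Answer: -⅙ ≈ -0.16667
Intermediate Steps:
H(z) = -⅑ (H(z) = -1/9 = -1*⅑ = -⅑)
a(n) = 0
v = 0
1/(Z(b(-6), -222) + v) = 1/(-6 + 0) = 1/(-6) = -⅙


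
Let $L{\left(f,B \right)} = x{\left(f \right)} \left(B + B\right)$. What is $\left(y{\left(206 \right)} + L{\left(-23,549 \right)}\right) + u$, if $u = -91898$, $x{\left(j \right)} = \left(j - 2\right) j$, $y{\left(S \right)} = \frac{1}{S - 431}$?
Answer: $\frac{121376699}{225} \approx 5.3945 \cdot 10^{5}$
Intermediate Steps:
$y{\left(S \right)} = \frac{1}{-431 + S}$
$x{\left(j \right)} = j \left(-2 + j\right)$ ($x{\left(j \right)} = \left(-2 + j\right) j = j \left(-2 + j\right)$)
$L{\left(f,B \right)} = 2 B f \left(-2 + f\right)$ ($L{\left(f,B \right)} = f \left(-2 + f\right) \left(B + B\right) = f \left(-2 + f\right) 2 B = 2 B f \left(-2 + f\right)$)
$\left(y{\left(206 \right)} + L{\left(-23,549 \right)}\right) + u = \left(\frac{1}{-431 + 206} + 2 \cdot 549 \left(-23\right) \left(-2 - 23\right)\right) - 91898 = \left(\frac{1}{-225} + 2 \cdot 549 \left(-23\right) \left(-25\right)\right) - 91898 = \left(- \frac{1}{225} + 631350\right) - 91898 = \frac{142053749}{225} - 91898 = \frac{121376699}{225}$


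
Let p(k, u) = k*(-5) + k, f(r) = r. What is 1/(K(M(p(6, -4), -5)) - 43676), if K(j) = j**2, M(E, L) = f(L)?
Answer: -1/43651 ≈ -2.2909e-5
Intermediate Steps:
p(k, u) = -4*k (p(k, u) = -5*k + k = -4*k)
M(E, L) = L
1/(K(M(p(6, -4), -5)) - 43676) = 1/((-5)**2 - 43676) = 1/(25 - 43676) = 1/(-43651) = -1/43651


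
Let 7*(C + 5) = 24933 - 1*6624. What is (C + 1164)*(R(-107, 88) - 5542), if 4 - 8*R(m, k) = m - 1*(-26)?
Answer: -584599961/28 ≈ -2.0879e+7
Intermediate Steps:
C = 18274/7 (C = -5 + (24933 - 1*6624)/7 = -5 + (24933 - 6624)/7 = -5 + (⅐)*18309 = -5 + 18309/7 = 18274/7 ≈ 2610.6)
R(m, k) = -11/4 - m/8 (R(m, k) = ½ - (m - 1*(-26))/8 = ½ - (m + 26)/8 = ½ - (26 + m)/8 = ½ + (-13/4 - m/8) = -11/4 - m/8)
(C + 1164)*(R(-107, 88) - 5542) = (18274/7 + 1164)*((-11/4 - ⅛*(-107)) - 5542) = 26422*((-11/4 + 107/8) - 5542)/7 = 26422*(85/8 - 5542)/7 = (26422/7)*(-44251/8) = -584599961/28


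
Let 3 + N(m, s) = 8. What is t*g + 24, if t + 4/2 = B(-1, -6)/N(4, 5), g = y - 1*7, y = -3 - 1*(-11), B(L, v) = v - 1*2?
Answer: 102/5 ≈ 20.400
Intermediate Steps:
N(m, s) = 5 (N(m, s) = -3 + 8 = 5)
B(L, v) = -2 + v (B(L, v) = v - 2 = -2 + v)
y = 8 (y = -3 + 11 = 8)
g = 1 (g = 8 - 1*7 = 8 - 7 = 1)
t = -18/5 (t = -2 + (-2 - 6)/5 = -2 - 8*⅕ = -2 - 8/5 = -18/5 ≈ -3.6000)
t*g + 24 = -18/5*1 + 24 = -18/5 + 24 = 102/5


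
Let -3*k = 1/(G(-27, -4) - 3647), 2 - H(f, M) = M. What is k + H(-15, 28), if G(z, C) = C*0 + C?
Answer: -284777/10953 ≈ -26.000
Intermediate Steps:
H(f, M) = 2 - M
G(z, C) = C (G(z, C) = 0 + C = C)
k = 1/10953 (k = -1/(3*(-4 - 3647)) = -⅓/(-3651) = -⅓*(-1/3651) = 1/10953 ≈ 9.1299e-5)
k + H(-15, 28) = 1/10953 + (2 - 1*28) = 1/10953 + (2 - 28) = 1/10953 - 26 = -284777/10953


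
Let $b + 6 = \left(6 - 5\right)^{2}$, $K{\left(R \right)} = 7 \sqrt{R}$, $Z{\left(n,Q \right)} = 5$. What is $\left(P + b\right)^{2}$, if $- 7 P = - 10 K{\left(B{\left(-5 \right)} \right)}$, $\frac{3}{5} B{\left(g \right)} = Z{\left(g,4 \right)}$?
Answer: $\frac{2575}{3} - \frac{500 \sqrt{3}}{3} \approx 569.66$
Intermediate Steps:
$B{\left(g \right)} = \frac{25}{3}$ ($B{\left(g \right)} = \frac{5}{3} \cdot 5 = \frac{25}{3}$)
$b = -5$ ($b = -6 + \left(6 - 5\right)^{2} = -6 + 1^{2} = -6 + 1 = -5$)
$P = \frac{50 \sqrt{3}}{3}$ ($P = - \frac{\left(-10\right) 7 \sqrt{\frac{25}{3}}}{7} = - \frac{\left(-10\right) 7 \frac{5 \sqrt{3}}{3}}{7} = - \frac{\left(-10\right) \frac{35 \sqrt{3}}{3}}{7} = - \frac{\left(- \frac{350}{3}\right) \sqrt{3}}{7} = \frac{50 \sqrt{3}}{3} \approx 28.868$)
$\left(P + b\right)^{2} = \left(\frac{50 \sqrt{3}}{3} - 5\right)^{2} = \left(-5 + \frac{50 \sqrt{3}}{3}\right)^{2}$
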